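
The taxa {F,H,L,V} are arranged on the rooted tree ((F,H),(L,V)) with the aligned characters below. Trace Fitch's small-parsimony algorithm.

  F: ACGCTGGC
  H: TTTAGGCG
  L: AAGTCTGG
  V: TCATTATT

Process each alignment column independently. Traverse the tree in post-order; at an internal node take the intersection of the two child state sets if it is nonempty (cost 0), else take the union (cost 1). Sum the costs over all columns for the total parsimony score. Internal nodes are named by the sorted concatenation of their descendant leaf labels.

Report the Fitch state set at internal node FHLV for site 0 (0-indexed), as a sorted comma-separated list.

A,T

site 0, node FH: F={A} ∪ H={T} → {A,T} (+1)
site 0, node LV: L={A} ∪ V={T} → {A,T} (+1)
site 0, node FHLV: FH={A,T} ∩ LV={A,T} → {A,T} (+0)
site 1, node FH: F={C} ∪ H={T} → {C,T} (+1)
site 1, node LV: L={A} ∪ V={C} → {A,C} (+1)
site 1, node FHLV: FH={C,T} ∩ LV={A,C} → {C} (+0)
site 2, node FH: F={G} ∪ H={T} → {G,T} (+1)
site 2, node LV: L={G} ∪ V={A} → {A,G} (+1)
site 2, node FHLV: FH={G,T} ∩ LV={A,G} → {G} (+0)
site 3, node FH: F={C} ∪ H={A} → {A,C} (+1)
site 3, node LV: L={T} ∩ V={T} → {T} (+0)
site 3, node FHLV: FH={A,C} ∪ LV={T} → {A,C,T} (+1)
site 4, node FH: F={T} ∪ H={G} → {G,T} (+1)
site 4, node LV: L={C} ∪ V={T} → {C,T} (+1)
site 4, node FHLV: FH={G,T} ∩ LV={C,T} → {T} (+0)
site 5, node FH: F={G} ∩ H={G} → {G} (+0)
site 5, node LV: L={T} ∪ V={A} → {A,T} (+1)
site 5, node FHLV: FH={G} ∪ LV={A,T} → {A,G,T} (+1)
site 6, node FH: F={G} ∪ H={C} → {C,G} (+1)
site 6, node LV: L={G} ∪ V={T} → {G,T} (+1)
site 6, node FHLV: FH={C,G} ∩ LV={G,T} → {G} (+0)
site 7, node FH: F={C} ∪ H={G} → {C,G} (+1)
site 7, node LV: L={G} ∪ V={T} → {G,T} (+1)
site 7, node FHLV: FH={C,G} ∩ LV={G,T} → {G} (+0)
per-site changes: [2, 2, 2, 2, 2, 2, 2, 2]; total = 16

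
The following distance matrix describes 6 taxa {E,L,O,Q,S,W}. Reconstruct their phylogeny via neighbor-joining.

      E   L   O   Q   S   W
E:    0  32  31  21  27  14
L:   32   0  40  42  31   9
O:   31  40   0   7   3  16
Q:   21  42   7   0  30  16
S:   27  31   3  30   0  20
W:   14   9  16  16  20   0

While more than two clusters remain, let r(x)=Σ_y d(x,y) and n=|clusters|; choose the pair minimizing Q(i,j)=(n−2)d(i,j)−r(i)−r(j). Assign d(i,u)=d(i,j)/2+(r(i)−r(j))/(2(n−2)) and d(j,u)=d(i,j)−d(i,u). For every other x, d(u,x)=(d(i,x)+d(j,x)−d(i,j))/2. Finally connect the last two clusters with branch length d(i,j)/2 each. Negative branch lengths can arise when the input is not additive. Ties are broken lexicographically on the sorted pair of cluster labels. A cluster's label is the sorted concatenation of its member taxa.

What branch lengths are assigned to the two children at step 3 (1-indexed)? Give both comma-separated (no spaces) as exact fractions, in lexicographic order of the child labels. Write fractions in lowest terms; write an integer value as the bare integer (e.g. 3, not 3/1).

161/16,135/16

1. join O+S (d=3, Q=-196) ⇒ OS; edges |O|=-1/4, |S|=13/4
  updated: d(E,OS)=55/2, d(L,OS)=34, d(OS,Q)=17, d(OS,W)=33/2
2. join L+W (d=9, Q=-291/2) ⇒ LW; edges |L|=59/4, |W|=-23/4
  updated: d(E,LW)=37/2, d(LW,OS)=83/4, d(LW,Q)=49/2
3. join E+LW (d=37/2, Q=-375/4) ⇒ ELW; edges |E|=161/16, |LW|=135/16
  updated: d(ELW,OS)=119/8, d(ELW,Q)=27/2
4. join ELW+OS (d=119/8, Q=-363/8) ⇒ ELOSW; edges |ELW|=91/16, |OS|=147/16
  updated: d(ELOSW,Q)=125/16
5. join ELOSW+Q (d=125/16) ⇒ ELOQSW; edges |ELOSW|=125/32, |Q|=125/32
final tree: (((E:161/16,(L:59/4,W:-23/4):135/16):91/16,(O:-1/4,S:13/4):147/16):125/32,Q:125/32)
total length: 851/16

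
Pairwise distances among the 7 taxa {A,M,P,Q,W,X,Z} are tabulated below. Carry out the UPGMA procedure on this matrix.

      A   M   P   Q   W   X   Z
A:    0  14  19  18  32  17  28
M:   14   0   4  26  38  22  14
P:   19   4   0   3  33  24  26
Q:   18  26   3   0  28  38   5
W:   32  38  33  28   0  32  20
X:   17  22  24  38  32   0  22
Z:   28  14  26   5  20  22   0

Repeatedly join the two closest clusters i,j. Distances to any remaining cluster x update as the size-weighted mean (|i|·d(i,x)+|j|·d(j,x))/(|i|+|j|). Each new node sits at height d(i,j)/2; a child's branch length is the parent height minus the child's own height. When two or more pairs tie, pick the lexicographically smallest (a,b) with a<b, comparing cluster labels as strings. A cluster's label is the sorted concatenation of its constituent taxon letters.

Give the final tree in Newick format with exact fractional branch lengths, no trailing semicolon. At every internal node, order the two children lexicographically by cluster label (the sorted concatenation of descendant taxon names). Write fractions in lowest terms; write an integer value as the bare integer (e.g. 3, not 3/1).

((((A:7,M:7):25/12,((P:3/2,Q:3/2):25/4,Z:31/4):4/3):193/60,X:123/10):59/20,W:61/4)

iteration 1: select P,Q (d=3); attach at lengths (3/2, 3/2); label the merged cluster PQ
  updated: d(A,PQ)=37/2, d(M,PQ)=15, d(PQ,W)=61/2, d(PQ,X)=31, d(PQ,Z)=31/2
iteration 2: select A,M (d=14); attach at lengths (7, 7); label the merged cluster AM
  updated: d(AM,PQ)=67/4, d(AM,W)=35, d(AM,X)=39/2, d(AM,Z)=21
iteration 3: select PQ,Z (d=31/2); attach at lengths (25/4, 31/4); label the merged cluster PQZ
  updated: d(AM,PQZ)=109/6, d(PQZ,W)=27, d(PQZ,X)=28
iteration 4: select AM,PQZ (d=109/6); attach at lengths (25/12, 4/3); label the merged cluster AMPQZ
  updated: d(AMPQZ,W)=151/5, d(AMPQZ,X)=123/5
iteration 5: select AMPQZ,X (d=123/5); attach at lengths (193/60, 123/10); label the merged cluster AMPQXZ
  updated: d(AMPQXZ,W)=61/2
iteration 6: select AMPQXZ,W (d=61/2); attach at lengths (59/20, 61/4); label the merged cluster AMPQWXZ
final tree: ((((A:7,M:7):25/12,((P:3/2,Q:3/2):25/4,Z:31/4):4/3):193/60,X:123/10):59/20,W:61/4)
total length: 1022/15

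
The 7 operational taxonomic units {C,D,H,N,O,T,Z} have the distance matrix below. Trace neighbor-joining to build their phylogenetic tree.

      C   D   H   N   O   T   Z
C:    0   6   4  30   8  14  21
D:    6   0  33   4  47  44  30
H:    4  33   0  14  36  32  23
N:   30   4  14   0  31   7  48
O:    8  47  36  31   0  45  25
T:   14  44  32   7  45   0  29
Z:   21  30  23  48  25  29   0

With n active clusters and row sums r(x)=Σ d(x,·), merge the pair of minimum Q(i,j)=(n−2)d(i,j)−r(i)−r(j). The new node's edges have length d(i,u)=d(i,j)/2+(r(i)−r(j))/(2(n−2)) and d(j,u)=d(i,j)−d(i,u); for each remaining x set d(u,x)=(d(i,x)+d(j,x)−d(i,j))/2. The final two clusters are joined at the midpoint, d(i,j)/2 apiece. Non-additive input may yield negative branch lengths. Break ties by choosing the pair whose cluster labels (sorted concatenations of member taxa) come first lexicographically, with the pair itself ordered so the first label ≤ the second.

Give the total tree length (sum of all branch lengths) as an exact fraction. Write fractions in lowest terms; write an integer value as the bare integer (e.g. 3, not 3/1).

step 1: merge (D,N) at d=4, Q=-278; branch lengths D→5, N→-1; new cluster DN
  updated: d(C,DN)=16, d(DN,H)=43/2, d(DN,O)=37, d(DN,T)=47/2, d(DN,Z)=37
step 2: merge (O,Z) at d=25, Q=-186; branch lengths O→29/2, Z→21/2; new cluster OZ
  updated: d(C,OZ)=2, d(DN,OZ)=49/2, d(H,OZ)=17, d(OZ,T)=49/2
step 3: merge (DN,T) at d=47/2, Q=-109; branch lengths DN→31/3, T→79/6; new cluster DNT
  updated: d(C,DNT)=13/4, d(DNT,H)=15, d(DNT,OZ)=51/4
step 4: merge (C,H) at d=4, Q=-149/4; branch lengths C→-75/16, H→139/16; new cluster CH
  updated: d(CH,DNT)=57/8, d(CH,OZ)=15/2
step 5: merge (CH,DNT) at d=57/8, Q=-219/8; branch lengths CH→15/16, DNT→99/16; new cluster CDHNT
  updated: d(CDHNT,OZ)=105/16
step 6: merge (CDHNT,OZ) at d=105/16; branch lengths CDHNT→105/32, OZ→105/32; new cluster CDHNOTZ
final tree: (((C:-75/16,H:139/16):15/16,((D:5,N:-1):31/3,T:79/6):99/16):105/32,(O:29/2,Z:21/2):105/32)
total length: 1123/16

1123/16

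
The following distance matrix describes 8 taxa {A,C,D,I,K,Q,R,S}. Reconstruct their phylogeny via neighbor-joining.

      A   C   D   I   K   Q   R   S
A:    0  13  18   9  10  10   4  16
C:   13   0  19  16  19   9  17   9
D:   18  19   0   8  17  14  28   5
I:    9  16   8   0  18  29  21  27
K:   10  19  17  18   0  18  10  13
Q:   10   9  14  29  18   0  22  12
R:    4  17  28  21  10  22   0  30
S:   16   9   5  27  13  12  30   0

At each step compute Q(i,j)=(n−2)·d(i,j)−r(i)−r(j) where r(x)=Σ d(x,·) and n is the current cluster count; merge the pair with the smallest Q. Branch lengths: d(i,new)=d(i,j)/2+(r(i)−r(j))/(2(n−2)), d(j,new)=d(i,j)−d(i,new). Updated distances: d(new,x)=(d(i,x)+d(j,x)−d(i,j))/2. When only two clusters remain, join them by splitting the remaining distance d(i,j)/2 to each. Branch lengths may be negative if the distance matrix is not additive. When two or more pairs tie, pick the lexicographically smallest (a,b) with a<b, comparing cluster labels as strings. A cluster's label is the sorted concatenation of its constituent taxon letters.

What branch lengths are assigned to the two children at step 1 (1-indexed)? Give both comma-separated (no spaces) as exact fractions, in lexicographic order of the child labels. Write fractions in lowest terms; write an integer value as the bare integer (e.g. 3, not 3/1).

9/4,11/4

1. join D+S (d=5, Q=-191) ⇒ DS; edges |D|=9/4, |S|=11/4
  updated: d(A,DS)=29/2, d(C,DS)=23/2, d(DS,I)=15, d(DS,K)=25/2, d(DS,Q)=21/2, d(DS,R)=53/2
2. join A+R (d=4, Q=-141) ⇒ AR; edges |A|=-2, |R|=6
  updated: d(AR,C)=13, d(AR,DS)=37/2, d(AR,I)=13, d(AR,K)=8, d(AR,Q)=14
3. join C+Q (d=9, Q=-113) ⇒ CQ; edges |C|=3, |Q|=6
  updated: d(AR,CQ)=9, d(CQ,DS)=13/2, d(CQ,I)=18, d(CQ,K)=14
4. join CQ+DS (d=13/2, Q=-161/2) ⇒ CDQS; edges |CQ|=29/12, |DS|=49/12
  updated: d(AR,CDQS)=21/2, d(CDQS,I)=53/4, d(CDQS,K)=10
5. join AR+K (d=8, Q=-103/2) ⇒ AKR; edges |AR|=23/8, |K|=41/8
  updated: d(AKR,CDQS)=25/4, d(AKR,I)=23/2
6. join AKR+CDQS (d=25/4, Q=-31) ⇒ ACDKQRS; edges |AKR|=9/4, |CDQS|=4
  updated: d(ACDKQRS,I)=37/4
7. join ACDKQRS+I (d=37/4) ⇒ ACDIKQRS; edges |ACDKQRS|=37/8, |I|=37/8
final tree: ((((A:-2,R:6):23/8,K:41/8):9/4,((C:3,Q:6):29/12,(D:9/4,S:11/4):49/12):4):37/8,I:37/8)
total length: 48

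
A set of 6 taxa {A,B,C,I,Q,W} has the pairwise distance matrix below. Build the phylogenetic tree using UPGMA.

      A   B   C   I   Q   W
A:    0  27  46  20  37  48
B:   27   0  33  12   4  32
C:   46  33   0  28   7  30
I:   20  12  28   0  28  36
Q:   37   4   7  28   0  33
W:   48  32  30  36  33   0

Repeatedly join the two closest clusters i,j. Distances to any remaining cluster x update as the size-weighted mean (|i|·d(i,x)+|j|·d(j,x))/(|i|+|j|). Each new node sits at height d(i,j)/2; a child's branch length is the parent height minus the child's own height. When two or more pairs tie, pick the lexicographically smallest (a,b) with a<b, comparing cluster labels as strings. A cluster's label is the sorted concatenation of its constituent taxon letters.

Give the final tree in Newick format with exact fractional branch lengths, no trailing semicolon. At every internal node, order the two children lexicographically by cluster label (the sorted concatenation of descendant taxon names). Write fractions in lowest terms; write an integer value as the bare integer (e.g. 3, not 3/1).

(((A:10,I:10):29/6,((B:2,Q:2):8,C:10):29/6):46/15,W:179/10)

iteration 1: select B,Q (d=4); attach at lengths (2, 2); label the merged cluster BQ
  updated: d(A,BQ)=32, d(BQ,C)=20, d(BQ,I)=20, d(BQ,W)=65/2
iteration 2: select A,I (d=20); attach at lengths (10, 10); label the merged cluster AI
  updated: d(AI,BQ)=26, d(AI,C)=37, d(AI,W)=42
iteration 3: select BQ,C (d=20); attach at lengths (8, 10); label the merged cluster BCQ
  updated: d(AI,BCQ)=89/3, d(BCQ,W)=95/3
iteration 4: select AI,BCQ (d=89/3); attach at lengths (29/6, 29/6); label the merged cluster ABCIQ
  updated: d(ABCIQ,W)=179/5
iteration 5: select ABCIQ,W (d=179/5); attach at lengths (46/15, 179/10); label the merged cluster ABCIQW
final tree: (((A:10,I:10):29/6,((B:2,Q:2):8,C:10):29/6):46/15,W:179/10)
total length: 2179/30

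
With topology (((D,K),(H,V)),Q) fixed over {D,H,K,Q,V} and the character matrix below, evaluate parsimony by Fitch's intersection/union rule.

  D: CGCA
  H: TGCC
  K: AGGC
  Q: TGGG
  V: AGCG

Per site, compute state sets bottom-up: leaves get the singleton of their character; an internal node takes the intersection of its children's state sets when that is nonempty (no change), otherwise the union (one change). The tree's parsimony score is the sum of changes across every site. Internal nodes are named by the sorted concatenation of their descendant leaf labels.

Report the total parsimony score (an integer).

8

[col 0] DK: children D:{C}, K:{A} ∪→ {A,C}; cost 1
[col 0] HV: children H:{T}, V:{A} ∪→ {A,T}; cost 1
[col 0] DHKV: children DK:{A,C}, HV:{A,T} ∩→ {A}; cost 0
[col 0] DHKQV: children DHKV:{A}, Q:{T} ∪→ {A,T}; cost 1
[col 1] DK: children D:{G}, K:{G} ∩→ {G}; cost 0
[col 1] HV: children H:{G}, V:{G} ∩→ {G}; cost 0
[col 1] DHKV: children DK:{G}, HV:{G} ∩→ {G}; cost 0
[col 1] DHKQV: children DHKV:{G}, Q:{G} ∩→ {G}; cost 0
[col 2] DK: children D:{C}, K:{G} ∪→ {C,G}; cost 1
[col 2] HV: children H:{C}, V:{C} ∩→ {C}; cost 0
[col 2] DHKV: children DK:{C,G}, HV:{C} ∩→ {C}; cost 0
[col 2] DHKQV: children DHKV:{C}, Q:{G} ∪→ {C,G}; cost 1
[col 3] DK: children D:{A}, K:{C} ∪→ {A,C}; cost 1
[col 3] HV: children H:{C}, V:{G} ∪→ {C,G}; cost 1
[col 3] DHKV: children DK:{A,C}, HV:{C,G} ∩→ {C}; cost 0
[col 3] DHKQV: children DHKV:{C}, Q:{G} ∪→ {C,G}; cost 1
per-site changes: [3, 0, 2, 3]; total = 8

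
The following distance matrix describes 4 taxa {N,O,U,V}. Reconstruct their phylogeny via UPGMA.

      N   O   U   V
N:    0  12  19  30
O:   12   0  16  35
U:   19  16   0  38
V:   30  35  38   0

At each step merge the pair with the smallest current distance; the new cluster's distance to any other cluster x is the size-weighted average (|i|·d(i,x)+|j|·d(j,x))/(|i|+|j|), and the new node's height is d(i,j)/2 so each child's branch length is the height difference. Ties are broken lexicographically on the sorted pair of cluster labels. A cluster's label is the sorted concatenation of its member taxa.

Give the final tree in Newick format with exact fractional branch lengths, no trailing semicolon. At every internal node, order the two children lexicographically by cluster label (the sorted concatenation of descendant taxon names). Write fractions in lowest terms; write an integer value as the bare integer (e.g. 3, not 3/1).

(((N:6,O:6):11/4,U:35/4):101/12,V:103/6)

step 1: merge (N,O) at d=12; branch lengths N→6, O→6; new cluster NO
  updated: d(NO,U)=35/2, d(NO,V)=65/2
step 2: merge (NO,U) at d=35/2; branch lengths NO→11/4, U→35/4; new cluster NOU
  updated: d(NOU,V)=103/3
step 3: merge (NOU,V) at d=103/3; branch lengths NOU→101/12, V→103/6; new cluster NOUV
final tree: (((N:6,O:6):11/4,U:35/4):101/12,V:103/6)
total length: 589/12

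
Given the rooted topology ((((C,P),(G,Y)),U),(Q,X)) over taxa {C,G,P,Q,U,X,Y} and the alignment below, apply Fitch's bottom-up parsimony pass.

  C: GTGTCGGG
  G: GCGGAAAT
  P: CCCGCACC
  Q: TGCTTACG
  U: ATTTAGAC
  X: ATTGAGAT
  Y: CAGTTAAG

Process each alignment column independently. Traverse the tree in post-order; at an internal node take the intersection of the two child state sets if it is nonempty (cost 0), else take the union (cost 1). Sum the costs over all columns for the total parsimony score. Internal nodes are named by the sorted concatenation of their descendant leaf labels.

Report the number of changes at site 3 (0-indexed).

3

site 0, node CP: C={G} ∪ P={C} → {C,G} (+1)
site 0, node GY: G={G} ∪ Y={C} → {C,G} (+1)
site 0, node CGPY: CP={C,G} ∩ GY={C,G} → {C,G} (+0)
site 0, node CGPUY: CGPY={C,G} ∪ U={A} → {A,C,G} (+1)
site 0, node QX: Q={T} ∪ X={A} → {A,T} (+1)
site 0, node CGPQUXY: CGPUY={A,C,G} ∩ QX={A,T} → {A} (+0)
site 1, node CP: C={T} ∪ P={C} → {C,T} (+1)
site 1, node GY: G={C} ∪ Y={A} → {A,C} (+1)
site 1, node CGPY: CP={C,T} ∩ GY={A,C} → {C} (+0)
site 1, node CGPUY: CGPY={C} ∪ U={T} → {C,T} (+1)
site 1, node QX: Q={G} ∪ X={T} → {G,T} (+1)
site 1, node CGPQUXY: CGPUY={C,T} ∩ QX={G,T} → {T} (+0)
site 2, node CP: C={G} ∪ P={C} → {C,G} (+1)
site 2, node GY: G={G} ∩ Y={G} → {G} (+0)
site 2, node CGPY: CP={C,G} ∩ GY={G} → {G} (+0)
site 2, node CGPUY: CGPY={G} ∪ U={T} → {G,T} (+1)
site 2, node QX: Q={C} ∪ X={T} → {C,T} (+1)
site 2, node CGPQUXY: CGPUY={G,T} ∩ QX={C,T} → {T} (+0)
site 3, node CP: C={T} ∪ P={G} → {G,T} (+1)
site 3, node GY: G={G} ∪ Y={T} → {G,T} (+1)
site 3, node CGPY: CP={G,T} ∩ GY={G,T} → {G,T} (+0)
site 3, node CGPUY: CGPY={G,T} ∩ U={T} → {T} (+0)
site 3, node QX: Q={T} ∪ X={G} → {G,T} (+1)
site 3, node CGPQUXY: CGPUY={T} ∩ QX={G,T} → {T} (+0)
site 4, node CP: C={C} ∩ P={C} → {C} (+0)
site 4, node GY: G={A} ∪ Y={T} → {A,T} (+1)
site 4, node CGPY: CP={C} ∪ GY={A,T} → {A,C,T} (+1)
site 4, node CGPUY: CGPY={A,C,T} ∩ U={A} → {A} (+0)
site 4, node QX: Q={T} ∪ X={A} → {A,T} (+1)
site 4, node CGPQUXY: CGPUY={A} ∩ QX={A,T} → {A} (+0)
site 5, node CP: C={G} ∪ P={A} → {A,G} (+1)
site 5, node GY: G={A} ∩ Y={A} → {A} (+0)
site 5, node CGPY: CP={A,G} ∩ GY={A} → {A} (+0)
site 5, node CGPUY: CGPY={A} ∪ U={G} → {A,G} (+1)
site 5, node QX: Q={A} ∪ X={G} → {A,G} (+1)
site 5, node CGPQUXY: CGPUY={A,G} ∩ QX={A,G} → {A,G} (+0)
site 6, node CP: C={G} ∪ P={C} → {C,G} (+1)
site 6, node GY: G={A} ∩ Y={A} → {A} (+0)
site 6, node CGPY: CP={C,G} ∪ GY={A} → {A,C,G} (+1)
site 6, node CGPUY: CGPY={A,C,G} ∩ U={A} → {A} (+0)
site 6, node QX: Q={C} ∪ X={A} → {A,C} (+1)
site 6, node CGPQUXY: CGPUY={A} ∩ QX={A,C} → {A} (+0)
site 7, node CP: C={G} ∪ P={C} → {C,G} (+1)
site 7, node GY: G={T} ∪ Y={G} → {G,T} (+1)
site 7, node CGPY: CP={C,G} ∩ GY={G,T} → {G} (+0)
site 7, node CGPUY: CGPY={G} ∪ U={C} → {C,G} (+1)
site 7, node QX: Q={G} ∪ X={T} → {G,T} (+1)
site 7, node CGPQUXY: CGPUY={C,G} ∩ QX={G,T} → {G} (+0)
per-site changes: [4, 4, 3, 3, 3, 3, 3, 4]; total = 27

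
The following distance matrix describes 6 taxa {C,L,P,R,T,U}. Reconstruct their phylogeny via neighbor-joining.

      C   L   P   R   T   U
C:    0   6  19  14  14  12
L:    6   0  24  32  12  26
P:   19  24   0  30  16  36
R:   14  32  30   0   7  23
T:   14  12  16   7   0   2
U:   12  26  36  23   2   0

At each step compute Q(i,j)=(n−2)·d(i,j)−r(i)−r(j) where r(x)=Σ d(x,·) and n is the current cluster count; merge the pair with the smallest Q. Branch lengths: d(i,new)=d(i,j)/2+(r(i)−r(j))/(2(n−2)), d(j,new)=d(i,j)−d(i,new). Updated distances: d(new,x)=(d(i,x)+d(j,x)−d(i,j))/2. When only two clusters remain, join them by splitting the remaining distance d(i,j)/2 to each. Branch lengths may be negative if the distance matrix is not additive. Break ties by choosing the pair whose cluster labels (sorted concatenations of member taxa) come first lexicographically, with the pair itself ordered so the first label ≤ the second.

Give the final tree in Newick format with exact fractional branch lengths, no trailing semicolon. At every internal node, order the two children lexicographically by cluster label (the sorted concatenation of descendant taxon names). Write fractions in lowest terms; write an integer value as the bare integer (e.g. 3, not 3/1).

iteration 1: select T,U (d=2, Q=-142); attach at lengths (-5, 7); label the merged cluster TU
  updated: d(C,TU)=12, d(L,TU)=18, d(P,TU)=25, d(R,TU)=14
iteration 2: select R,TU (d=14, Q=-117); attach at lengths (21/2, 7/2); label the merged cluster RTU
  updated: d(C,RTU)=6, d(L,RTU)=18, d(P,RTU)=41/2
iteration 3: select C,L (d=6, Q=-67); attach at lengths (-5/4, 29/4); label the merged cluster CL
  updated: d(CL,P)=37/2, d(CL,RTU)=9
iteration 4: select CL,P (d=37/2, Q=-48); attach at lengths (7/2, 15); label the merged cluster CLP
  updated: d(CLP,RTU)=11/2
iteration 5: select CLP,RTU (d=11/2); attach at lengths (11/4, 11/4); label the merged cluster CLPRTU
final tree: (((C:-5/4,L:29/4):7/2,P:15):11/4,(R:21/2,(T:-5,U:7):7/2):11/4)
total length: 46

(((C:-5/4,L:29/4):7/2,P:15):11/4,(R:21/2,(T:-5,U:7):7/2):11/4)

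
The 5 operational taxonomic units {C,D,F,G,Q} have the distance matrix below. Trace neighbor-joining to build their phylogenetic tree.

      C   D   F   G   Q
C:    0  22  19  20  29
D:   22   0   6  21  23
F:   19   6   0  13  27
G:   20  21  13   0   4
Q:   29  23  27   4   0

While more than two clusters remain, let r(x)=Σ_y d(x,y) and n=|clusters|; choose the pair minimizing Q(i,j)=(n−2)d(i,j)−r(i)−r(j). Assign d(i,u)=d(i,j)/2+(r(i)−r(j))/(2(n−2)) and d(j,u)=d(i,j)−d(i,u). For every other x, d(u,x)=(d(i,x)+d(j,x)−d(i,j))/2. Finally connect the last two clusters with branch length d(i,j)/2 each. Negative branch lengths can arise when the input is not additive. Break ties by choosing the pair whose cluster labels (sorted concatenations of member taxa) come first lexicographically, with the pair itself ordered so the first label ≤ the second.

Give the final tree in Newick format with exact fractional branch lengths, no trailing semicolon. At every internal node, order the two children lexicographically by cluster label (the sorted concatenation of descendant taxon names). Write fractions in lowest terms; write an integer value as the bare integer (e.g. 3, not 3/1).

(((C:12,(G:-13/6,Q:37/6):21/2):11/2,D:17/4):7/8,F:7/8)

iteration 1: select G,Q (d=4, Q=-129); attach at lengths (-13/6, 37/6); label the merged cluster GQ
  updated: d(C,GQ)=45/2, d(D,GQ)=20, d(F,GQ)=18
iteration 2: select C,GQ (d=45/2, Q=-79); attach at lengths (12, 21/2); label the merged cluster CGQ
  updated: d(CGQ,D)=39/4, d(CGQ,F)=29/4
iteration 3: select CGQ,D (d=39/4, Q=-23); attach at lengths (11/2, 17/4); label the merged cluster CDGQ
  updated: d(CDGQ,F)=7/4
iteration 4: select CDGQ,F (d=7/4); attach at lengths (7/8, 7/8); label the merged cluster CDFGQ
final tree: (((C:12,(G:-13/6,Q:37/6):21/2):11/2,D:17/4):7/8,F:7/8)
total length: 38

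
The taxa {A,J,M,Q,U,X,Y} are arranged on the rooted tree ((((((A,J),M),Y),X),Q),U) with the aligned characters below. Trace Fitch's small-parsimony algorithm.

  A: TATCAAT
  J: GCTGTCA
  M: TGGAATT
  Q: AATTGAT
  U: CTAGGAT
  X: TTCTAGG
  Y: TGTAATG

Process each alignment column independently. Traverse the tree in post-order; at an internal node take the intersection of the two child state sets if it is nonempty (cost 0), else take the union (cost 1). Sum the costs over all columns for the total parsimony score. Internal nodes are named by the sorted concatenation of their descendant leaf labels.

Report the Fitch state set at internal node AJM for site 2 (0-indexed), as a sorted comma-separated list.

AJ@0: {T} ∪ {G} = {G,T} (union, +1)
AJM@0: {G,T} ∩ {T} = {T} (intersection, +0)
AJMY@0: {T} ∩ {T} = {T} (intersection, +0)
AJMXY@0: {T} ∩ {T} = {T} (intersection, +0)
AJMQXY@0: {T} ∪ {A} = {A,T} (union, +1)
AJMQUXY@0: {A,T} ∪ {C} = {A,C,T} (union, +1)
AJ@1: {A} ∪ {C} = {A,C} (union, +1)
AJM@1: {A,C} ∪ {G} = {A,C,G} (union, +1)
AJMY@1: {A,C,G} ∩ {G} = {G} (intersection, +0)
AJMXY@1: {G} ∪ {T} = {G,T} (union, +1)
AJMQXY@1: {G,T} ∪ {A} = {A,G,T} (union, +1)
AJMQUXY@1: {A,G,T} ∩ {T} = {T} (intersection, +0)
AJ@2: {T} ∩ {T} = {T} (intersection, +0)
AJM@2: {T} ∪ {G} = {G,T} (union, +1)
AJMY@2: {G,T} ∩ {T} = {T} (intersection, +0)
AJMXY@2: {T} ∪ {C} = {C,T} (union, +1)
AJMQXY@2: {C,T} ∩ {T} = {T} (intersection, +0)
AJMQUXY@2: {T} ∪ {A} = {A,T} (union, +1)
AJ@3: {C} ∪ {G} = {C,G} (union, +1)
AJM@3: {C,G} ∪ {A} = {A,C,G} (union, +1)
AJMY@3: {A,C,G} ∩ {A} = {A} (intersection, +0)
AJMXY@3: {A} ∪ {T} = {A,T} (union, +1)
AJMQXY@3: {A,T} ∩ {T} = {T} (intersection, +0)
AJMQUXY@3: {T} ∪ {G} = {G,T} (union, +1)
AJ@4: {A} ∪ {T} = {A,T} (union, +1)
AJM@4: {A,T} ∩ {A} = {A} (intersection, +0)
AJMY@4: {A} ∩ {A} = {A} (intersection, +0)
AJMXY@4: {A} ∩ {A} = {A} (intersection, +0)
AJMQXY@4: {A} ∪ {G} = {A,G} (union, +1)
AJMQUXY@4: {A,G} ∩ {G} = {G} (intersection, +0)
AJ@5: {A} ∪ {C} = {A,C} (union, +1)
AJM@5: {A,C} ∪ {T} = {A,C,T} (union, +1)
AJMY@5: {A,C,T} ∩ {T} = {T} (intersection, +0)
AJMXY@5: {T} ∪ {G} = {G,T} (union, +1)
AJMQXY@5: {G,T} ∪ {A} = {A,G,T} (union, +1)
AJMQUXY@5: {A,G,T} ∩ {A} = {A} (intersection, +0)
AJ@6: {T} ∪ {A} = {A,T} (union, +1)
AJM@6: {A,T} ∩ {T} = {T} (intersection, +0)
AJMY@6: {T} ∪ {G} = {G,T} (union, +1)
AJMXY@6: {G,T} ∩ {G} = {G} (intersection, +0)
AJMQXY@6: {G} ∪ {T} = {G,T} (union, +1)
AJMQUXY@6: {G,T} ∩ {T} = {T} (intersection, +0)
per-site changes: [3, 4, 3, 4, 2, 4, 3]; total = 23

G,T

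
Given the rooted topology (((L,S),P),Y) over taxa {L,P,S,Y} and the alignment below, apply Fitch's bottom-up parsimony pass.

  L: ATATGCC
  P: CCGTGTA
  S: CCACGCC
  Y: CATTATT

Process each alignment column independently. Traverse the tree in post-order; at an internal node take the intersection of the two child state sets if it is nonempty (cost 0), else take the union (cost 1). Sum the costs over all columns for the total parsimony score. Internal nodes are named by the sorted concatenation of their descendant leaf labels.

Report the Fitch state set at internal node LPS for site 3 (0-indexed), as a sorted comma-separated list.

T

[col 0] LS: children L:{A}, S:{C} ∪→ {A,C}; cost 1
[col 0] LPS: children LS:{A,C}, P:{C} ∩→ {C}; cost 0
[col 0] LPSY: children LPS:{C}, Y:{C} ∩→ {C}; cost 0
[col 1] LS: children L:{T}, S:{C} ∪→ {C,T}; cost 1
[col 1] LPS: children LS:{C,T}, P:{C} ∩→ {C}; cost 0
[col 1] LPSY: children LPS:{C}, Y:{A} ∪→ {A,C}; cost 1
[col 2] LS: children L:{A}, S:{A} ∩→ {A}; cost 0
[col 2] LPS: children LS:{A}, P:{G} ∪→ {A,G}; cost 1
[col 2] LPSY: children LPS:{A,G}, Y:{T} ∪→ {A,G,T}; cost 1
[col 3] LS: children L:{T}, S:{C} ∪→ {C,T}; cost 1
[col 3] LPS: children LS:{C,T}, P:{T} ∩→ {T}; cost 0
[col 3] LPSY: children LPS:{T}, Y:{T} ∩→ {T}; cost 0
[col 4] LS: children L:{G}, S:{G} ∩→ {G}; cost 0
[col 4] LPS: children LS:{G}, P:{G} ∩→ {G}; cost 0
[col 4] LPSY: children LPS:{G}, Y:{A} ∪→ {A,G}; cost 1
[col 5] LS: children L:{C}, S:{C} ∩→ {C}; cost 0
[col 5] LPS: children LS:{C}, P:{T} ∪→ {C,T}; cost 1
[col 5] LPSY: children LPS:{C,T}, Y:{T} ∩→ {T}; cost 0
[col 6] LS: children L:{C}, S:{C} ∩→ {C}; cost 0
[col 6] LPS: children LS:{C}, P:{A} ∪→ {A,C}; cost 1
[col 6] LPSY: children LPS:{A,C}, Y:{T} ∪→ {A,C,T}; cost 1
per-site changes: [1, 2, 2, 1, 1, 1, 2]; total = 10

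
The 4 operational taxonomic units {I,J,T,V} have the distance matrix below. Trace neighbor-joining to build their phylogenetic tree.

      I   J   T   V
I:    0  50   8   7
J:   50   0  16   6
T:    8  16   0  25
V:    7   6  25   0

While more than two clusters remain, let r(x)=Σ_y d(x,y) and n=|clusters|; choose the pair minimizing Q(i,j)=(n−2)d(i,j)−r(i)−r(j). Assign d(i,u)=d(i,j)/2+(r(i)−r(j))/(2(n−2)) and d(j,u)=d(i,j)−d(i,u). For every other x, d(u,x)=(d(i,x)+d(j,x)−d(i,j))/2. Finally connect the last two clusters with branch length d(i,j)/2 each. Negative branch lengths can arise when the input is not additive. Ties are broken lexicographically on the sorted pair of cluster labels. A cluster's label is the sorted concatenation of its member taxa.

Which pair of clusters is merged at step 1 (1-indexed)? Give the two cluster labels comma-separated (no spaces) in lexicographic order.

iteration 1: select I,T (d=8, Q=-98); attach at lengths (8, 0); label the merged cluster IT
  updated: d(IT,J)=29, d(IT,V)=12
iteration 2: select IT,J (d=29, Q=-47); attach at lengths (35/2, 23/2); label the merged cluster IJT
  updated: d(IJT,V)=-11/2
iteration 3: select IJT,V (d=-11/2); attach at lengths (-11/4, -11/4); label the merged cluster IJTV
final tree: (((I:8,T:0):35/2,J:23/2):-11/4,V:-11/4)
total length: 63/2

I,T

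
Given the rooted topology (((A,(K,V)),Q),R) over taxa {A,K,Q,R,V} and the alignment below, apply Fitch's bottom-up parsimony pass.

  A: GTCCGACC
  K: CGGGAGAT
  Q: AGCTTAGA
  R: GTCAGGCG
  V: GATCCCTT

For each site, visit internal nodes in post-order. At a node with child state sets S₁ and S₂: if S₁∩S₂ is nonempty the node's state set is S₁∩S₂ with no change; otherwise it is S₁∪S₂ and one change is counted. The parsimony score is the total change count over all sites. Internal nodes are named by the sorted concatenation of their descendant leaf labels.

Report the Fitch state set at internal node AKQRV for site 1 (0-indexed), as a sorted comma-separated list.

G,T

[col 0] KV: children K:{C}, V:{G} ∪→ {C,G}; cost 1
[col 0] AKV: children A:{G}, KV:{C,G} ∩→ {G}; cost 0
[col 0] AKQV: children AKV:{G}, Q:{A} ∪→ {A,G}; cost 1
[col 0] AKQRV: children AKQV:{A,G}, R:{G} ∩→ {G}; cost 0
[col 1] KV: children K:{G}, V:{A} ∪→ {A,G}; cost 1
[col 1] AKV: children A:{T}, KV:{A,G} ∪→ {A,G,T}; cost 1
[col 1] AKQV: children AKV:{A,G,T}, Q:{G} ∩→ {G}; cost 0
[col 1] AKQRV: children AKQV:{G}, R:{T} ∪→ {G,T}; cost 1
[col 2] KV: children K:{G}, V:{T} ∪→ {G,T}; cost 1
[col 2] AKV: children A:{C}, KV:{G,T} ∪→ {C,G,T}; cost 1
[col 2] AKQV: children AKV:{C,G,T}, Q:{C} ∩→ {C}; cost 0
[col 2] AKQRV: children AKQV:{C}, R:{C} ∩→ {C}; cost 0
[col 3] KV: children K:{G}, V:{C} ∪→ {C,G}; cost 1
[col 3] AKV: children A:{C}, KV:{C,G} ∩→ {C}; cost 0
[col 3] AKQV: children AKV:{C}, Q:{T} ∪→ {C,T}; cost 1
[col 3] AKQRV: children AKQV:{C,T}, R:{A} ∪→ {A,C,T}; cost 1
[col 4] KV: children K:{A}, V:{C} ∪→ {A,C}; cost 1
[col 4] AKV: children A:{G}, KV:{A,C} ∪→ {A,C,G}; cost 1
[col 4] AKQV: children AKV:{A,C,G}, Q:{T} ∪→ {A,C,G,T}; cost 1
[col 4] AKQRV: children AKQV:{A,C,G,T}, R:{G} ∩→ {G}; cost 0
[col 5] KV: children K:{G}, V:{C} ∪→ {C,G}; cost 1
[col 5] AKV: children A:{A}, KV:{C,G} ∪→ {A,C,G}; cost 1
[col 5] AKQV: children AKV:{A,C,G}, Q:{A} ∩→ {A}; cost 0
[col 5] AKQRV: children AKQV:{A}, R:{G} ∪→ {A,G}; cost 1
[col 6] KV: children K:{A}, V:{T} ∪→ {A,T}; cost 1
[col 6] AKV: children A:{C}, KV:{A,T} ∪→ {A,C,T}; cost 1
[col 6] AKQV: children AKV:{A,C,T}, Q:{G} ∪→ {A,C,G,T}; cost 1
[col 6] AKQRV: children AKQV:{A,C,G,T}, R:{C} ∩→ {C}; cost 0
[col 7] KV: children K:{T}, V:{T} ∩→ {T}; cost 0
[col 7] AKV: children A:{C}, KV:{T} ∪→ {C,T}; cost 1
[col 7] AKQV: children AKV:{C,T}, Q:{A} ∪→ {A,C,T}; cost 1
[col 7] AKQRV: children AKQV:{A,C,T}, R:{G} ∪→ {A,C,G,T}; cost 1
per-site changes: [2, 3, 2, 3, 3, 3, 3, 3]; total = 22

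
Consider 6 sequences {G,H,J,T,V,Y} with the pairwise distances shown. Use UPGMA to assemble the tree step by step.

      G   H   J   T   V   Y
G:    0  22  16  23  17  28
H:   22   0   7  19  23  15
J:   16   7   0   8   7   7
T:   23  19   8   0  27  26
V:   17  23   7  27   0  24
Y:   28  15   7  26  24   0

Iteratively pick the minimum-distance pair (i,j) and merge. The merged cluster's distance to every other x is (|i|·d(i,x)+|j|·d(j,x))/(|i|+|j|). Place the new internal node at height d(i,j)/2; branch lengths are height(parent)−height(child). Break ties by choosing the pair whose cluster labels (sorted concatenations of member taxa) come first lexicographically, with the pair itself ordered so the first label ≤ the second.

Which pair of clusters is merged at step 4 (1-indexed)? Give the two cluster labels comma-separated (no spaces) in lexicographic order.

HJY,T

iteration 1: select H,J (d=7); attach at lengths (7/2, 7/2); label the merged cluster HJ
  updated: d(G,HJ)=19, d(HJ,T)=27/2, d(HJ,V)=15, d(HJ,Y)=11
iteration 2: select HJ,Y (d=11); attach at lengths (2, 11/2); label the merged cluster HJY
  updated: d(G,HJY)=22, d(HJY,T)=53/3, d(HJY,V)=18
iteration 3: select G,V (d=17); attach at lengths (17/2, 17/2); label the merged cluster GV
  updated: d(GV,HJY)=20, d(GV,T)=25
iteration 4: select HJY,T (d=53/3); attach at lengths (10/3, 53/6); label the merged cluster HJTY
  updated: d(GV,HJTY)=85/4
iteration 5: select GV,HJTY (d=85/4); attach at lengths (17/8, 43/24); label the merged cluster GHJTVY
final tree: ((G:17/2,V:17/2):17/8,(((H:7/2,J:7/2):2,Y:11/2):10/3,T:53/6):43/24)
total length: 571/12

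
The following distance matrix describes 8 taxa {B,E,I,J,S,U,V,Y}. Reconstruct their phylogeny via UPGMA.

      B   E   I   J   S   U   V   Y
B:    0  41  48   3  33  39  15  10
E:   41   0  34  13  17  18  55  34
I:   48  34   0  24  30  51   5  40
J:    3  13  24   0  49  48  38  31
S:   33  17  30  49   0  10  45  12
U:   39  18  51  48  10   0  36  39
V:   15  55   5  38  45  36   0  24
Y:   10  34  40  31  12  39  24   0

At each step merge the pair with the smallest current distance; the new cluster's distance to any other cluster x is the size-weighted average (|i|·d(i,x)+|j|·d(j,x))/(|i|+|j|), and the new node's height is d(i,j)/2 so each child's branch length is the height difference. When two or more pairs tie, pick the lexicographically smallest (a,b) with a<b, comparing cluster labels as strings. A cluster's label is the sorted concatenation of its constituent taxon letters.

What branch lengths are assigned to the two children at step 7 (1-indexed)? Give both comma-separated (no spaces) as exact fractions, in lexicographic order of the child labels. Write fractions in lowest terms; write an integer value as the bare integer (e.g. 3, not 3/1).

step 1: merge (B,J) at d=3; branch lengths B→3/2, J→3/2; new cluster BJ
  updated: d(BJ,E)=27, d(BJ,I)=36, d(BJ,S)=41, d(BJ,U)=87/2, d(BJ,V)=53/2, d(BJ,Y)=41/2
step 2: merge (I,V) at d=5; branch lengths I→5/2, V→5/2; new cluster IV
  updated: d(BJ,IV)=125/4, d(E,IV)=89/2, d(IV,S)=75/2, d(IV,U)=87/2, d(IV,Y)=32
step 3: merge (S,U) at d=10; branch lengths S→5, U→5; new cluster SU
  updated: d(BJ,SU)=169/4, d(E,SU)=35/2, d(IV,SU)=81/2, d(SU,Y)=51/2
step 4: merge (E,SU) at d=35/2; branch lengths E→35/4, SU→15/4; new cluster ESU
  updated: d(BJ,ESU)=223/6, d(ESU,IV)=251/6, d(ESU,Y)=85/3
step 5: merge (BJ,Y) at d=41/2; branch lengths BJ→35/4, Y→41/4; new cluster BJY
  updated: d(BJY,ESU)=308/9, d(BJY,IV)=63/2
step 6: merge (BJY,IV) at d=63/2; branch lengths BJY→11/2, IV→53/4; new cluster BIJVY
  updated: d(BIJVY,ESU)=559/15
step 7: merge (BIJVY,ESU) at d=559/15; branch lengths BIJVY→173/60, ESU→593/60; new cluster BEIJSUVY
final tree: ((((B:3/2,J:3/2):35/4,Y:41/4):11/2,(I:5/2,V:5/2):53/4):173/60,(E:35/4,(S:5,U:5):15/4):593/60)
total length: 4861/60

173/60,593/60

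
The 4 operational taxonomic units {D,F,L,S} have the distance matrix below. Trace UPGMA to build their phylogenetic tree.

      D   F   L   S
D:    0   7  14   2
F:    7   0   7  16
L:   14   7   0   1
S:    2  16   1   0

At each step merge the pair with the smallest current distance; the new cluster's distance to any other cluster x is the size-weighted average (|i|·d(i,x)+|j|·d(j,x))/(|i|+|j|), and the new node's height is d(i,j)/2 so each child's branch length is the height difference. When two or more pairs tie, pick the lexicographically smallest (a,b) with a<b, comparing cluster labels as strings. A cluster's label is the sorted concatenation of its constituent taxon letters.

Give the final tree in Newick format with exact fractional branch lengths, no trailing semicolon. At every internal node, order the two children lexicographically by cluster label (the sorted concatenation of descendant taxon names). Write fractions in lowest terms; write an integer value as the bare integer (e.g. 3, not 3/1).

step 1: merge (L,S) at d=1; branch lengths L→1/2, S→1/2; new cluster LS
  updated: d(D,LS)=8, d(F,LS)=23/2
step 2: merge (D,F) at d=7; branch lengths D→7/2, F→7/2; new cluster DF
  updated: d(DF,LS)=39/4
step 3: merge (DF,LS) at d=39/4; branch lengths DF→11/8, LS→35/8; new cluster DFLS
final tree: ((D:7/2,F:7/2):11/8,(L:1/2,S:1/2):35/8)
total length: 55/4

((D:7/2,F:7/2):11/8,(L:1/2,S:1/2):35/8)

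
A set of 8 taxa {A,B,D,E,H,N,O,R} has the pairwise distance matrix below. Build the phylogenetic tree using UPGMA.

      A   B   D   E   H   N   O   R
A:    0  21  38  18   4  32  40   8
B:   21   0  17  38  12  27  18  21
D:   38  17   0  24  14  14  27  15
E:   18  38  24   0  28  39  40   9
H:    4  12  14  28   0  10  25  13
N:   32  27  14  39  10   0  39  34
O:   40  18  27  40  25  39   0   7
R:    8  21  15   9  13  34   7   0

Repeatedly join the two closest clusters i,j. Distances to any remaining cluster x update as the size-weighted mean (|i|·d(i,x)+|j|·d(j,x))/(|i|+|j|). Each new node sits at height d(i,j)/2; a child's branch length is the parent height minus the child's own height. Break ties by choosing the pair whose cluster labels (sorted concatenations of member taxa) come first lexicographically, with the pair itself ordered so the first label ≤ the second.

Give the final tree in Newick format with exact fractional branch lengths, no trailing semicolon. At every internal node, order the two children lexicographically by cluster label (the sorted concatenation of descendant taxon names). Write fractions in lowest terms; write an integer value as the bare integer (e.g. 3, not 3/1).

(((((A:2,H:2):25/4,B:33/4):13/6,(O:7/2,R:7/2):83/12):67/30,(D:7,N:7):113/20):27/20,E:14)

1. join A+H (d=4) ⇒ AH; edges |A|=2, |H|=2
  updated: d(AH,B)=33/2, d(AH,D)=26, d(AH,E)=23, d(AH,N)=21, d(AH,O)=65/2, d(AH,R)=21/2
2. join O+R (d=7) ⇒ OR; edges |O|=7/2, |R|=7/2
  updated: d(AH,OR)=43/2, d(B,OR)=39/2, d(D,OR)=21, d(E,OR)=49/2, d(N,OR)=73/2
3. join D+N (d=14) ⇒ DN; edges |D|=7, |N|=7
  updated: d(AH,DN)=47/2, d(B,DN)=22, d(DN,E)=63/2, d(DN,OR)=115/4
4. join AH+B (d=33/2) ⇒ ABH; edges |AH|=25/4, |B|=33/4
  updated: d(ABH,DN)=23, d(ABH,E)=28, d(ABH,OR)=125/6
5. join ABH+OR (d=125/6) ⇒ ABHOR; edges |ABH|=13/6, |OR|=83/12
  updated: d(ABHOR,DN)=253/10, d(ABHOR,E)=133/5
6. join ABHOR+DN (d=253/10) ⇒ ABDHNOR; edges |ABHOR|=67/30, |DN|=113/20
  updated: d(ABDHNOR,E)=28
7. join ABDHNOR+E (d=28) ⇒ ABDEHNOR; edges |ABDHNOR|=27/20, |E|=14
final tree: (((((A:2,H:2):25/4,B:33/4):13/6,(O:7/2,R:7/2):83/12):67/30,(D:7,N:7):113/20):27/20,E:14)
total length: 4309/60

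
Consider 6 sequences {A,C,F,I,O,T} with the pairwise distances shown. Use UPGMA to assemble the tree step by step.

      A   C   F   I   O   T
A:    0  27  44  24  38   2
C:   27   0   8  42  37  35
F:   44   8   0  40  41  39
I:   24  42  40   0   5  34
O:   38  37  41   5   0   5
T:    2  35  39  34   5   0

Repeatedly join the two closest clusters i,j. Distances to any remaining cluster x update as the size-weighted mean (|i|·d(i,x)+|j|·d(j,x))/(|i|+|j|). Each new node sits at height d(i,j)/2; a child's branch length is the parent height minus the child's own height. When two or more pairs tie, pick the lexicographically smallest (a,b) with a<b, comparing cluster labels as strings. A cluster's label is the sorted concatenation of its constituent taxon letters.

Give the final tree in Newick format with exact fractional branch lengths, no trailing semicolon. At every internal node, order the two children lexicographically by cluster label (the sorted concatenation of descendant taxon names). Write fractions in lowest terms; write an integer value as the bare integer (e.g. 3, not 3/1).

(((A:1,T:1):93/8,(I:5/2,O:5/2):81/8):103/16,(C:4,F:4):241/16)

1. join A+T (d=2) ⇒ AT; edges |A|=1, |T|=1
  updated: d(AT,C)=31, d(AT,F)=83/2, d(AT,I)=29, d(AT,O)=43/2
2. join I+O (d=5) ⇒ IO; edges |I|=5/2, |O|=5/2
  updated: d(AT,IO)=101/4, d(C,IO)=79/2, d(F,IO)=81/2
3. join C+F (d=8) ⇒ CF; edges |C|=4, |F|=4
  updated: d(AT,CF)=145/4, d(CF,IO)=40
4. join AT+IO (d=101/4) ⇒ AIOT; edges |AT|=93/8, |IO|=81/8
  updated: d(AIOT,CF)=305/8
5. join AIOT+CF (d=305/8) ⇒ ACFIOT; edges |AIOT|=103/16, |CF|=241/16
final tree: (((A:1,T:1):93/8,(I:5/2,O:5/2):81/8):103/16,(C:4,F:4):241/16)
total length: 233/4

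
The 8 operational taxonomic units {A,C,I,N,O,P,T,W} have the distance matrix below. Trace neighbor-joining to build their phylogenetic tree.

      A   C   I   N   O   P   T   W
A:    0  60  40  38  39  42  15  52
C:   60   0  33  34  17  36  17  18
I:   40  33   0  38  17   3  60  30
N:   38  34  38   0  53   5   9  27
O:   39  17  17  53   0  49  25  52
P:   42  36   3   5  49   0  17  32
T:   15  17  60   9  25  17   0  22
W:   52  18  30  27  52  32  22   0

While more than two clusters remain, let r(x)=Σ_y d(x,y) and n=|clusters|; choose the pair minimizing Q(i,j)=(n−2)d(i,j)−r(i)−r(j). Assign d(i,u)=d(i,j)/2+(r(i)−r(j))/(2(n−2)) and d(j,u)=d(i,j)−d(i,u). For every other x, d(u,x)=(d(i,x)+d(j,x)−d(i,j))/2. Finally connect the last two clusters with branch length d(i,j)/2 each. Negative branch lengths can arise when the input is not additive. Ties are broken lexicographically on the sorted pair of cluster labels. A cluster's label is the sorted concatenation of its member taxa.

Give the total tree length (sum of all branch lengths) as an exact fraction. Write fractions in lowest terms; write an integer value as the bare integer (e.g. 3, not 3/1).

3075/32

1. join I+P (d=3, Q=-387) ⇒ IP; edges |I|=55/12, |P|=-19/12
  updated: d(A,IP)=79/2, d(C,IP)=33, d(IP,N)=20, d(IP,O)=63/2, d(IP,T)=37, d(IP,W)=59/2
2. join C+O (d=17, Q=-623/2) ⇒ CO; edges |C|=93/20, |O|=247/20
  updated: d(A,CO)=41, d(CO,IP)=95/4, d(CO,N)=35, d(CO,T)=25/2, d(CO,W)=53/2
3. join A+T (d=15, Q=-221) ⇒ AT; edges |A|=75/4, |T|=-15/4
  updated: d(AT,CO)=77/4, d(AT,IP)=123/4, d(AT,N)=16, d(AT,W)=59/2
4. join AT+N (d=16, Q=-291/2) ⇒ ANT; edges |AT|=91/12, |N|=101/12
  updated: d(ANT,CO)=153/8, d(ANT,IP)=139/8, d(ANT,W)=81/4
5. join ANT+IP (d=139/8, Q=-741/8) ⇒ AINPT; edges |ANT|=167/32, |IP|=389/32
  updated: d(AINPT,CO)=51/4, d(AINPT,W)=259/16
6. join AINPT+CO (d=51/4, Q=-887/16) ⇒ ACINOPT; edges |AINPT|=39/32, |CO|=369/32
  updated: d(ACINOPT,W)=479/32
7. join ACINOPT+W (d=479/32) ⇒ ACINOPTW; edges |ACINOPT|=479/64, |W|=479/64
final tree: (((((A:75/4,T:-15/4):91/12,N:101/12):167/32,(I:55/12,P:-19/12):389/32):39/32,(C:93/20,O:247/20):369/32):479/64,W:479/64)
total length: 3075/32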